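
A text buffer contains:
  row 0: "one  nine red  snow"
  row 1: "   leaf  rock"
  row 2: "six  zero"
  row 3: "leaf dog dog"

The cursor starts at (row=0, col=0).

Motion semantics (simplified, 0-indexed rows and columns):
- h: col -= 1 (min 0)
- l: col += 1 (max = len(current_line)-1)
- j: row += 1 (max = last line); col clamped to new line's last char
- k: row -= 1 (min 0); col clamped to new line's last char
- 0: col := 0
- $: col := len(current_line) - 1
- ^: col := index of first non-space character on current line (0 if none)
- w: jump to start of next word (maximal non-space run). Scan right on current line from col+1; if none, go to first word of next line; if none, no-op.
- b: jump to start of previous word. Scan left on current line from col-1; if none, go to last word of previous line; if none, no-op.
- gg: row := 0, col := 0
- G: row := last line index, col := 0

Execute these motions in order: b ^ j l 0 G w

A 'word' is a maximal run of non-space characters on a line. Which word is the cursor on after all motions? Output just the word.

Answer: dog

Derivation:
After 1 (b): row=0 col=0 char='o'
After 2 (^): row=0 col=0 char='o'
After 3 (j): row=1 col=0 char='_'
After 4 (l): row=1 col=1 char='_'
After 5 (0): row=1 col=0 char='_'
After 6 (G): row=3 col=0 char='l'
After 7 (w): row=3 col=5 char='d'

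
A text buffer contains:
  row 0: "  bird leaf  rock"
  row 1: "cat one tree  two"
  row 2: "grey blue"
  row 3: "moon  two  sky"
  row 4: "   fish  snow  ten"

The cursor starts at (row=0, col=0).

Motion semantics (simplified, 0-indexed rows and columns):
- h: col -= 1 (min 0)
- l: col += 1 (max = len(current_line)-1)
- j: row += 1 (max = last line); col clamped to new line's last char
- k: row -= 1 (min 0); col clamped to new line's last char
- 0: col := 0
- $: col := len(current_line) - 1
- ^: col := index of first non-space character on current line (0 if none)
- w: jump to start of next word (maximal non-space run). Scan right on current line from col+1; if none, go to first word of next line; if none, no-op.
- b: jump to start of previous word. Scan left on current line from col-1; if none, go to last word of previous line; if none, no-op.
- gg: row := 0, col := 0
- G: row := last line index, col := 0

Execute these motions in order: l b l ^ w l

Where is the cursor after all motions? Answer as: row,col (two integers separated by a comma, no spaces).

After 1 (l): row=0 col=1 char='_'
After 2 (b): row=0 col=1 char='_'
After 3 (l): row=0 col=2 char='b'
After 4 (^): row=0 col=2 char='b'
After 5 (w): row=0 col=7 char='l'
After 6 (l): row=0 col=8 char='e'

Answer: 0,8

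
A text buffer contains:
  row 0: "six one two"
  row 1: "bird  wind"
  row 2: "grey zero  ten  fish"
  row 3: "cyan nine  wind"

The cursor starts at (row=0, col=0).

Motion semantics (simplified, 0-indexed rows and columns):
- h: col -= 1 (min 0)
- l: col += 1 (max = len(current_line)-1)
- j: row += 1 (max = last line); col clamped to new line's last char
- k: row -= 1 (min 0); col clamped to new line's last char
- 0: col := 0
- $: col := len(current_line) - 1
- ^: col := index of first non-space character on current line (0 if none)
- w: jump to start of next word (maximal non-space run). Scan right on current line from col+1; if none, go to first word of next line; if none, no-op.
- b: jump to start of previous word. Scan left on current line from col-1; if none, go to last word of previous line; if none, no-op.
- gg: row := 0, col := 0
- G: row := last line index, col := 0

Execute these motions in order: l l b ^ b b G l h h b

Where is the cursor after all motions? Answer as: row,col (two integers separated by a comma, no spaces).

Answer: 2,16

Derivation:
After 1 (l): row=0 col=1 char='i'
After 2 (l): row=0 col=2 char='x'
After 3 (b): row=0 col=0 char='s'
After 4 (^): row=0 col=0 char='s'
After 5 (b): row=0 col=0 char='s'
After 6 (b): row=0 col=0 char='s'
After 7 (G): row=3 col=0 char='c'
After 8 (l): row=3 col=1 char='y'
After 9 (h): row=3 col=0 char='c'
After 10 (h): row=3 col=0 char='c'
After 11 (b): row=2 col=16 char='f'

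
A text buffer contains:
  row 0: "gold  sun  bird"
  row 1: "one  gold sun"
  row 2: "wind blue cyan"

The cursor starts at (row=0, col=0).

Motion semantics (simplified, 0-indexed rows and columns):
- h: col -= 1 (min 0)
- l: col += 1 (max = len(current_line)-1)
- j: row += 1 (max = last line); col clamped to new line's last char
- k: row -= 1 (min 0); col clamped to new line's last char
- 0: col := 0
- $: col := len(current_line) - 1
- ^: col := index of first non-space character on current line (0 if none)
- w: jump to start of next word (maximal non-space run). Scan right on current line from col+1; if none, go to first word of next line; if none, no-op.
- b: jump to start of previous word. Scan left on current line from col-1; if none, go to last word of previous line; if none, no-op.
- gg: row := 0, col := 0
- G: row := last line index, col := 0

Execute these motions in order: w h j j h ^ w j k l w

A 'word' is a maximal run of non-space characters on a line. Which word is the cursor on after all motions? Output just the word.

After 1 (w): row=0 col=6 char='s'
After 2 (h): row=0 col=5 char='_'
After 3 (j): row=1 col=5 char='g'
After 4 (j): row=2 col=5 char='b'
After 5 (h): row=2 col=4 char='_'
After 6 (^): row=2 col=0 char='w'
After 7 (w): row=2 col=5 char='b'
After 8 (j): row=2 col=5 char='b'
After 9 (k): row=1 col=5 char='g'
After 10 (l): row=1 col=6 char='o'
After 11 (w): row=1 col=10 char='s'

Answer: sun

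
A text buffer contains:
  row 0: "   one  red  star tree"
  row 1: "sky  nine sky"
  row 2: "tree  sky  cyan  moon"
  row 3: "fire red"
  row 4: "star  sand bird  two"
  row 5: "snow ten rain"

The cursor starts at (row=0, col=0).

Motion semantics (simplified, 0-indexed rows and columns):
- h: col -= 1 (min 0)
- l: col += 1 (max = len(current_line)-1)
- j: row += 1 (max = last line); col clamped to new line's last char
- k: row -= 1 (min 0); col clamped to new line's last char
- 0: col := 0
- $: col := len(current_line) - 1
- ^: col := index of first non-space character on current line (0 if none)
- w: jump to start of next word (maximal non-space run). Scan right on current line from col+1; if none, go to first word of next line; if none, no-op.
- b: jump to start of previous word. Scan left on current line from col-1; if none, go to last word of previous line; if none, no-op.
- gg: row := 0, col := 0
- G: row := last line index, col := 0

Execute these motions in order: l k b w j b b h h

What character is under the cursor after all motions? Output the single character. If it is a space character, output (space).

After 1 (l): row=0 col=1 char='_'
After 2 (k): row=0 col=1 char='_'
After 3 (b): row=0 col=1 char='_'
After 4 (w): row=0 col=3 char='o'
After 5 (j): row=1 col=3 char='_'
After 6 (b): row=1 col=0 char='s'
After 7 (b): row=0 col=18 char='t'
After 8 (h): row=0 col=17 char='_'
After 9 (h): row=0 col=16 char='r'

Answer: r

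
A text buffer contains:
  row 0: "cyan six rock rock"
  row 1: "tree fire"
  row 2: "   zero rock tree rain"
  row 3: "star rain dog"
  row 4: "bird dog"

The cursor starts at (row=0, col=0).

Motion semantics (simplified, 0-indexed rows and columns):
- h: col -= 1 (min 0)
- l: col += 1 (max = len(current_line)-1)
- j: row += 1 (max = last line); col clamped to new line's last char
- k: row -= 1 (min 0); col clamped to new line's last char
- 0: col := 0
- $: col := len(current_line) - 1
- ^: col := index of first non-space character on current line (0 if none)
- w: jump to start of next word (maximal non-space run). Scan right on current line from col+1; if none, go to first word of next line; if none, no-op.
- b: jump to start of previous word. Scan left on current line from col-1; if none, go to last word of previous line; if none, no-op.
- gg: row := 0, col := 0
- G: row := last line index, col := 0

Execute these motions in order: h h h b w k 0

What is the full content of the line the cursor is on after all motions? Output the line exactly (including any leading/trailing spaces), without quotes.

After 1 (h): row=0 col=0 char='c'
After 2 (h): row=0 col=0 char='c'
After 3 (h): row=0 col=0 char='c'
After 4 (b): row=0 col=0 char='c'
After 5 (w): row=0 col=5 char='s'
After 6 (k): row=0 col=5 char='s'
After 7 (0): row=0 col=0 char='c'

Answer: cyan six rock rock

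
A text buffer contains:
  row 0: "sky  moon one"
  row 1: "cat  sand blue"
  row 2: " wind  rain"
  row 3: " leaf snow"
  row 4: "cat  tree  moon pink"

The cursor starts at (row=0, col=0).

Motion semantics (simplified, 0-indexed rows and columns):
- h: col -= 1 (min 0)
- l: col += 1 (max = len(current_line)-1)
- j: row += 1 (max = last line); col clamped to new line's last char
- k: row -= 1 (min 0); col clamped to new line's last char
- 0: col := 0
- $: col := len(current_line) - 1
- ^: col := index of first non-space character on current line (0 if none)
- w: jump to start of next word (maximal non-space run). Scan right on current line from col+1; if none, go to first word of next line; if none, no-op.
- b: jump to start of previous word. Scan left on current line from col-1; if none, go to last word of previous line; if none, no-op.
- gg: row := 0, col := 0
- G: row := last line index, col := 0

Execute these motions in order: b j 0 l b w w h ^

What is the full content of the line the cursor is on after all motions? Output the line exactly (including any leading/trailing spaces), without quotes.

Answer: cat  sand blue

Derivation:
After 1 (b): row=0 col=0 char='s'
After 2 (j): row=1 col=0 char='c'
After 3 (0): row=1 col=0 char='c'
After 4 (l): row=1 col=1 char='a'
After 5 (b): row=1 col=0 char='c'
After 6 (w): row=1 col=5 char='s'
After 7 (w): row=1 col=10 char='b'
After 8 (h): row=1 col=9 char='_'
After 9 (^): row=1 col=0 char='c'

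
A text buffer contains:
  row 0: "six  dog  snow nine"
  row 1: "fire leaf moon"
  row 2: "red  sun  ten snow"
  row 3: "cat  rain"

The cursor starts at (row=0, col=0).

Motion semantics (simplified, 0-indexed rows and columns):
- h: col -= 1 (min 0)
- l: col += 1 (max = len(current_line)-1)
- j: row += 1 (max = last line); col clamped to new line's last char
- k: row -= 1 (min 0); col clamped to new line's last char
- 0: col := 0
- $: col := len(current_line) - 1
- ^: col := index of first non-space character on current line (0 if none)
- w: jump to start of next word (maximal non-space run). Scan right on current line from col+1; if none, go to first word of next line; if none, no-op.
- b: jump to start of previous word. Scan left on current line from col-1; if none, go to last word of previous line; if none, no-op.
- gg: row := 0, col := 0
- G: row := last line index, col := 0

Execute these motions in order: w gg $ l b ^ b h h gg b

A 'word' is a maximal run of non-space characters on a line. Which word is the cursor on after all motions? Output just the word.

After 1 (w): row=0 col=5 char='d'
After 2 (gg): row=0 col=0 char='s'
After 3 ($): row=0 col=18 char='e'
After 4 (l): row=0 col=18 char='e'
After 5 (b): row=0 col=15 char='n'
After 6 (^): row=0 col=0 char='s'
After 7 (b): row=0 col=0 char='s'
After 8 (h): row=0 col=0 char='s'
After 9 (h): row=0 col=0 char='s'
After 10 (gg): row=0 col=0 char='s'
After 11 (b): row=0 col=0 char='s'

Answer: six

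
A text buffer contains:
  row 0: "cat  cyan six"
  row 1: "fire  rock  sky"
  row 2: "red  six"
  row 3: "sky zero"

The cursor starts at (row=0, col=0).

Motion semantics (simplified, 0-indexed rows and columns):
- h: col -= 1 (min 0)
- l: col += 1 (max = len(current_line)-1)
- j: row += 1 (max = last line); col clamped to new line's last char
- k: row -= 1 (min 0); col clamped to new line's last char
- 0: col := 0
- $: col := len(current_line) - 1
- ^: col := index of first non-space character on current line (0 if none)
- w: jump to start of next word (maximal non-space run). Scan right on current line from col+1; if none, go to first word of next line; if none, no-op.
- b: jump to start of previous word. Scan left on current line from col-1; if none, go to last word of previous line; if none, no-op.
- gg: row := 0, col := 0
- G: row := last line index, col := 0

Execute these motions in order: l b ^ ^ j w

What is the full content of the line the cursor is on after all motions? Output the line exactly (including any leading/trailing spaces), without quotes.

After 1 (l): row=0 col=1 char='a'
After 2 (b): row=0 col=0 char='c'
After 3 (^): row=0 col=0 char='c'
After 4 (^): row=0 col=0 char='c'
After 5 (j): row=1 col=0 char='f'
After 6 (w): row=1 col=6 char='r'

Answer: fire  rock  sky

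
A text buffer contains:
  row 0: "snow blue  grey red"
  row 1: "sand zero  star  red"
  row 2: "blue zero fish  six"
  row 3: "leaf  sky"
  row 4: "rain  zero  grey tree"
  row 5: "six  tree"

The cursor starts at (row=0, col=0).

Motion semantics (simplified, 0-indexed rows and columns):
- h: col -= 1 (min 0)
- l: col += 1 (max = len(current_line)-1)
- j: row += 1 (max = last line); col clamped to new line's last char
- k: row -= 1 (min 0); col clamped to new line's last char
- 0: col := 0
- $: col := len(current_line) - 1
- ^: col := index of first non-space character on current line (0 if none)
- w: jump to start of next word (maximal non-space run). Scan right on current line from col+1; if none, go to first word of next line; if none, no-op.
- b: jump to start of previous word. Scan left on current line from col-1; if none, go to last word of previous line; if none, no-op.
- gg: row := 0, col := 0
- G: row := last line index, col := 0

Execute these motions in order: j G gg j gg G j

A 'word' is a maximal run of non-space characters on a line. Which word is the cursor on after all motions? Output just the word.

Answer: six

Derivation:
After 1 (j): row=1 col=0 char='s'
After 2 (G): row=5 col=0 char='s'
After 3 (gg): row=0 col=0 char='s'
After 4 (j): row=1 col=0 char='s'
After 5 (gg): row=0 col=0 char='s'
After 6 (G): row=5 col=0 char='s'
After 7 (j): row=5 col=0 char='s'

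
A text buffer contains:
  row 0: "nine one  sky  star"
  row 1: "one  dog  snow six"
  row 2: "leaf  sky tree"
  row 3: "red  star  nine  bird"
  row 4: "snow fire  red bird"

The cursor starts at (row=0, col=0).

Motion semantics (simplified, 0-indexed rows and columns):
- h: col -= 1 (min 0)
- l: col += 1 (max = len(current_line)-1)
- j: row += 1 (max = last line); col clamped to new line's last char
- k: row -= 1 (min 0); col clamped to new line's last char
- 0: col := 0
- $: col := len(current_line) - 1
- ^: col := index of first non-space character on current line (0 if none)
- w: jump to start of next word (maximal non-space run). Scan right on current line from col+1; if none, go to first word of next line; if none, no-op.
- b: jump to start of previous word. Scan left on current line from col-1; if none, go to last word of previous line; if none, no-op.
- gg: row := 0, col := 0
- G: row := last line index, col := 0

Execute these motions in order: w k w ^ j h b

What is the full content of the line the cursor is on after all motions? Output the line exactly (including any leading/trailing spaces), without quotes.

Answer: nine one  sky  star

Derivation:
After 1 (w): row=0 col=5 char='o'
After 2 (k): row=0 col=5 char='o'
After 3 (w): row=0 col=10 char='s'
After 4 (^): row=0 col=0 char='n'
After 5 (j): row=1 col=0 char='o'
After 6 (h): row=1 col=0 char='o'
After 7 (b): row=0 col=15 char='s'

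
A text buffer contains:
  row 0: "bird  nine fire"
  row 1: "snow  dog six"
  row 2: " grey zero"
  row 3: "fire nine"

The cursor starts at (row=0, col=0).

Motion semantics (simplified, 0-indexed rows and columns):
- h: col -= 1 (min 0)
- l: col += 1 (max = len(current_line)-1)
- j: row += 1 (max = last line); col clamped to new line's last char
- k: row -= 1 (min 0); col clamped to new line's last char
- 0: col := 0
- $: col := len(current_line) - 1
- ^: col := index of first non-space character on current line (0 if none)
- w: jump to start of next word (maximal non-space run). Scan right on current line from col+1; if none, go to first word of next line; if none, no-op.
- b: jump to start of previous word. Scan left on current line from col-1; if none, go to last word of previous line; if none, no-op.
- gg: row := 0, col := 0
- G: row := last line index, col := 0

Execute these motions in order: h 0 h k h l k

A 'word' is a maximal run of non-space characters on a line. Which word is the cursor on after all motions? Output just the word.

After 1 (h): row=0 col=0 char='b'
After 2 (0): row=0 col=0 char='b'
After 3 (h): row=0 col=0 char='b'
After 4 (k): row=0 col=0 char='b'
After 5 (h): row=0 col=0 char='b'
After 6 (l): row=0 col=1 char='i'
After 7 (k): row=0 col=1 char='i'

Answer: bird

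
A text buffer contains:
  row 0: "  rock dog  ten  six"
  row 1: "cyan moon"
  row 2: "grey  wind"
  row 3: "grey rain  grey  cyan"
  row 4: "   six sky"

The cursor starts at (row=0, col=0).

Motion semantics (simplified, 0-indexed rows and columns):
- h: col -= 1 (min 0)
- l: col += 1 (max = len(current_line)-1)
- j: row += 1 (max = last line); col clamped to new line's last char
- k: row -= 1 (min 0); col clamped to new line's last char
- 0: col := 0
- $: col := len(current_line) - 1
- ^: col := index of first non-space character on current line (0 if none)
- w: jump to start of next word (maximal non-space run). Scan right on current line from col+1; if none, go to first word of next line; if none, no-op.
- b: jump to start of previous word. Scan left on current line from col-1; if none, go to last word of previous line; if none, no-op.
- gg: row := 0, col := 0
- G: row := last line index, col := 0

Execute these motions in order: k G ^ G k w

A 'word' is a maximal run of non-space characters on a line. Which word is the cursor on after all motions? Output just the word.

Answer: rain

Derivation:
After 1 (k): row=0 col=0 char='_'
After 2 (G): row=4 col=0 char='_'
After 3 (^): row=4 col=3 char='s'
After 4 (G): row=4 col=0 char='_'
After 5 (k): row=3 col=0 char='g'
After 6 (w): row=3 col=5 char='r'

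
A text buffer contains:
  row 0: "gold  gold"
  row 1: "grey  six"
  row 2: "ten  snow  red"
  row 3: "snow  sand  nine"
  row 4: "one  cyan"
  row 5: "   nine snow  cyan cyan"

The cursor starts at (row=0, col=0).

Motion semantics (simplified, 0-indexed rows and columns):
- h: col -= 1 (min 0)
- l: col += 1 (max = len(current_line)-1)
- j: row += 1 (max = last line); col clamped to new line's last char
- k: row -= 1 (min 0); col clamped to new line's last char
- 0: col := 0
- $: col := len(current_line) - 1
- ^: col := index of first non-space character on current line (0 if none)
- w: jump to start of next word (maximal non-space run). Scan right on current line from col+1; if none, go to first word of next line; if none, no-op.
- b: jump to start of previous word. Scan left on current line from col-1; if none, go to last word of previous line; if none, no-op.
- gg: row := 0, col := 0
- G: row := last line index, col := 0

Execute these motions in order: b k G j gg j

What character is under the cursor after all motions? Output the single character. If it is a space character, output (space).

After 1 (b): row=0 col=0 char='g'
After 2 (k): row=0 col=0 char='g'
After 3 (G): row=5 col=0 char='_'
After 4 (j): row=5 col=0 char='_'
After 5 (gg): row=0 col=0 char='g'
After 6 (j): row=1 col=0 char='g'

Answer: g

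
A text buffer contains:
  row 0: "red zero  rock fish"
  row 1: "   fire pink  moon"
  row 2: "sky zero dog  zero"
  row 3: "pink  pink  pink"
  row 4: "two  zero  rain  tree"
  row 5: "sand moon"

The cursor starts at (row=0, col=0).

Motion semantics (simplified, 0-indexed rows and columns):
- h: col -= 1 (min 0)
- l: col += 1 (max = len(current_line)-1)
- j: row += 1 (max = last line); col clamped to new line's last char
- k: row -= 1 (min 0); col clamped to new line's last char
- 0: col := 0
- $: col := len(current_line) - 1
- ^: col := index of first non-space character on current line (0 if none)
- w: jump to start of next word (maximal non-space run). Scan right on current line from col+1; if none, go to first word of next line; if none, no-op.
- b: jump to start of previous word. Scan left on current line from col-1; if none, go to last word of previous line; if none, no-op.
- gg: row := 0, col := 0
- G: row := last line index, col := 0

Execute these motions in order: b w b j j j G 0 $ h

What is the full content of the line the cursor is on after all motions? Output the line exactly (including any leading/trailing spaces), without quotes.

Answer: sand moon

Derivation:
After 1 (b): row=0 col=0 char='r'
After 2 (w): row=0 col=4 char='z'
After 3 (b): row=0 col=0 char='r'
After 4 (j): row=1 col=0 char='_'
After 5 (j): row=2 col=0 char='s'
After 6 (j): row=3 col=0 char='p'
After 7 (G): row=5 col=0 char='s'
After 8 (0): row=5 col=0 char='s'
After 9 ($): row=5 col=8 char='n'
After 10 (h): row=5 col=7 char='o'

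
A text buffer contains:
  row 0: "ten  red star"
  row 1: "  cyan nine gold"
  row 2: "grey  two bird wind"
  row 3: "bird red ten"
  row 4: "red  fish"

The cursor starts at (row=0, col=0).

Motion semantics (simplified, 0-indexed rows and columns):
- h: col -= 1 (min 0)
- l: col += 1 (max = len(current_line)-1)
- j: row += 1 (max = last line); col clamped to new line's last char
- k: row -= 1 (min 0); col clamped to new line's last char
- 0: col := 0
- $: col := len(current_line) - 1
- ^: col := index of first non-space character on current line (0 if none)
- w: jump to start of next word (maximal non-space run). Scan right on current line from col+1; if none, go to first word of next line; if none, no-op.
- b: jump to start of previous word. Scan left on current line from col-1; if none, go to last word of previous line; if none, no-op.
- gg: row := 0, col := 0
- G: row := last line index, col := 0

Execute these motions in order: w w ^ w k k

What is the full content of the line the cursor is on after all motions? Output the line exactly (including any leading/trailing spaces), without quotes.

After 1 (w): row=0 col=5 char='r'
After 2 (w): row=0 col=9 char='s'
After 3 (^): row=0 col=0 char='t'
After 4 (w): row=0 col=5 char='r'
After 5 (k): row=0 col=5 char='r'
After 6 (k): row=0 col=5 char='r'

Answer: ten  red star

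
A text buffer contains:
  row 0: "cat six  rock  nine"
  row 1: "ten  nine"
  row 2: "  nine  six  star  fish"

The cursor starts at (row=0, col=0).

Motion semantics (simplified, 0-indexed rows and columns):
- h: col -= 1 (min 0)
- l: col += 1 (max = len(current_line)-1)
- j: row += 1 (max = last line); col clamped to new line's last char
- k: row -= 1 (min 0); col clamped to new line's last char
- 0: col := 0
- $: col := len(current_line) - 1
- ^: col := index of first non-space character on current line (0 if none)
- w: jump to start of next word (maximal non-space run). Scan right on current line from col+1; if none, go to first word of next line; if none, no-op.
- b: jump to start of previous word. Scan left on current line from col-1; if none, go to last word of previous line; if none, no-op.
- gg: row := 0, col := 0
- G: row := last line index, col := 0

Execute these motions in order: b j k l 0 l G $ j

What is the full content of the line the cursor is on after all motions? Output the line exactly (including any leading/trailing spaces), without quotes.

After 1 (b): row=0 col=0 char='c'
After 2 (j): row=1 col=0 char='t'
After 3 (k): row=0 col=0 char='c'
After 4 (l): row=0 col=1 char='a'
After 5 (0): row=0 col=0 char='c'
After 6 (l): row=0 col=1 char='a'
After 7 (G): row=2 col=0 char='_'
After 8 ($): row=2 col=22 char='h'
After 9 (j): row=2 col=22 char='h'

Answer:   nine  six  star  fish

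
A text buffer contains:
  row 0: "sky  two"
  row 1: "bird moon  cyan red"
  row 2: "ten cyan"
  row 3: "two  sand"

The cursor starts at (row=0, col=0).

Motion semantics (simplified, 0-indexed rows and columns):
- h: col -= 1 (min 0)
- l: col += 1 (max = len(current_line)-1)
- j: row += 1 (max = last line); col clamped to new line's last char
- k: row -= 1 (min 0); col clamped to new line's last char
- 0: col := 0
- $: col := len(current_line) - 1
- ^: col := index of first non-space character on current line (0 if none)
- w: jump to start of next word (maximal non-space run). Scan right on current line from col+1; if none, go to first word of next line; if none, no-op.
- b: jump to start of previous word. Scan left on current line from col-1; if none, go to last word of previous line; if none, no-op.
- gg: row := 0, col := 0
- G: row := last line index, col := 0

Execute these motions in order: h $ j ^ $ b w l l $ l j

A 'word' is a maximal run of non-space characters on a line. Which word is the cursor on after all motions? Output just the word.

After 1 (h): row=0 col=0 char='s'
After 2 ($): row=0 col=7 char='o'
After 3 (j): row=1 col=7 char='o'
After 4 (^): row=1 col=0 char='b'
After 5 ($): row=1 col=18 char='d'
After 6 (b): row=1 col=16 char='r'
After 7 (w): row=2 col=0 char='t'
After 8 (l): row=2 col=1 char='e'
After 9 (l): row=2 col=2 char='n'
After 10 ($): row=2 col=7 char='n'
After 11 (l): row=2 col=7 char='n'
After 12 (j): row=3 col=7 char='n'

Answer: sand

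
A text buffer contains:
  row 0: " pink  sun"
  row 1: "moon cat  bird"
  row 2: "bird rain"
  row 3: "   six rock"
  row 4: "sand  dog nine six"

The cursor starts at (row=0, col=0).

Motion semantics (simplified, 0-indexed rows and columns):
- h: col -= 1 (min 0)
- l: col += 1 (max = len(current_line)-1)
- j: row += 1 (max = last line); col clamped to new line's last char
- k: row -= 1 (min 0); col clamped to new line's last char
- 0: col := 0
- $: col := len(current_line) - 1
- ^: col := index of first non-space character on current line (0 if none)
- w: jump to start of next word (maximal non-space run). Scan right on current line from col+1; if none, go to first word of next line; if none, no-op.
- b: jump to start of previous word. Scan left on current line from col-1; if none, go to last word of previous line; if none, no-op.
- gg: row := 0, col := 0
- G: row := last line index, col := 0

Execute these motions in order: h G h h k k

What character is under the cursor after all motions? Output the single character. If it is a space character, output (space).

Answer: b

Derivation:
After 1 (h): row=0 col=0 char='_'
After 2 (G): row=4 col=0 char='s'
After 3 (h): row=4 col=0 char='s'
After 4 (h): row=4 col=0 char='s'
After 5 (k): row=3 col=0 char='_'
After 6 (k): row=2 col=0 char='b'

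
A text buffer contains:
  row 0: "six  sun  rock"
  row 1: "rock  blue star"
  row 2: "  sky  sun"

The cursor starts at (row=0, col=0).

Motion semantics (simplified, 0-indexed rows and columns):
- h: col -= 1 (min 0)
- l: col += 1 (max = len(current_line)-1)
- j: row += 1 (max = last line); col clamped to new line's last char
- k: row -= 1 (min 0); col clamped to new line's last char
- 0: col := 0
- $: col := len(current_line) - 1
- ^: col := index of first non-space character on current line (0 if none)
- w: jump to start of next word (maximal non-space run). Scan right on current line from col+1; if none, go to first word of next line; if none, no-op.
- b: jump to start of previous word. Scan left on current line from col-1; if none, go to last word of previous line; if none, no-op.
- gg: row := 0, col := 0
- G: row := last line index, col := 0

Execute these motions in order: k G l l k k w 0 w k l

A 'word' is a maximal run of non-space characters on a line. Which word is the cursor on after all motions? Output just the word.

After 1 (k): row=0 col=0 char='s'
After 2 (G): row=2 col=0 char='_'
After 3 (l): row=2 col=1 char='_'
After 4 (l): row=2 col=2 char='s'
After 5 (k): row=1 col=2 char='c'
After 6 (k): row=0 col=2 char='x'
After 7 (w): row=0 col=5 char='s'
After 8 (0): row=0 col=0 char='s'
After 9 (w): row=0 col=5 char='s'
After 10 (k): row=0 col=5 char='s'
After 11 (l): row=0 col=6 char='u'

Answer: sun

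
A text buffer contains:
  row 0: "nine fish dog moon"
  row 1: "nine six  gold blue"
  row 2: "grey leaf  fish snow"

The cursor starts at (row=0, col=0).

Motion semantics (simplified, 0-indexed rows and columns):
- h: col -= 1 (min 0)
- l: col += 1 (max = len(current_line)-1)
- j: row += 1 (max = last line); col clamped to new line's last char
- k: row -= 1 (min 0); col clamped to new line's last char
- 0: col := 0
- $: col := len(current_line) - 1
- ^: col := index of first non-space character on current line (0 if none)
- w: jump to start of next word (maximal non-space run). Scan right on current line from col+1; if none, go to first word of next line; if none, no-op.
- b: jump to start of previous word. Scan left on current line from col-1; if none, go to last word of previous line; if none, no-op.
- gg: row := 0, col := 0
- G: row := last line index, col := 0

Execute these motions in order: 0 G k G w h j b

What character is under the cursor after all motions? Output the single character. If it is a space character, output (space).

After 1 (0): row=0 col=0 char='n'
After 2 (G): row=2 col=0 char='g'
After 3 (k): row=1 col=0 char='n'
After 4 (G): row=2 col=0 char='g'
After 5 (w): row=2 col=5 char='l'
After 6 (h): row=2 col=4 char='_'
After 7 (j): row=2 col=4 char='_'
After 8 (b): row=2 col=0 char='g'

Answer: g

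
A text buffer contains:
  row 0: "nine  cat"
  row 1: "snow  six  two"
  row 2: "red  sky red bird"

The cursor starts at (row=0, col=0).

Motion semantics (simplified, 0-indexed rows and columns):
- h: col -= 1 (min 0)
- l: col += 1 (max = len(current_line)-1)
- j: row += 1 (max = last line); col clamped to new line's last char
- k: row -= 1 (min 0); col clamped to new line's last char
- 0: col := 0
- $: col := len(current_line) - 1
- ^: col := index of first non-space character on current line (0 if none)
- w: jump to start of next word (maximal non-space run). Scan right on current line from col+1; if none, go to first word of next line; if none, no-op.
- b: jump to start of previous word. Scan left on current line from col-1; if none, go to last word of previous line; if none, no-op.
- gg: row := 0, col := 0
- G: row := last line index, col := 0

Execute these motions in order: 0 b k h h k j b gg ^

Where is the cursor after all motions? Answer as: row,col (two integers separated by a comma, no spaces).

After 1 (0): row=0 col=0 char='n'
After 2 (b): row=0 col=0 char='n'
After 3 (k): row=0 col=0 char='n'
After 4 (h): row=0 col=0 char='n'
After 5 (h): row=0 col=0 char='n'
After 6 (k): row=0 col=0 char='n'
After 7 (j): row=1 col=0 char='s'
After 8 (b): row=0 col=6 char='c'
After 9 (gg): row=0 col=0 char='n'
After 10 (^): row=0 col=0 char='n'

Answer: 0,0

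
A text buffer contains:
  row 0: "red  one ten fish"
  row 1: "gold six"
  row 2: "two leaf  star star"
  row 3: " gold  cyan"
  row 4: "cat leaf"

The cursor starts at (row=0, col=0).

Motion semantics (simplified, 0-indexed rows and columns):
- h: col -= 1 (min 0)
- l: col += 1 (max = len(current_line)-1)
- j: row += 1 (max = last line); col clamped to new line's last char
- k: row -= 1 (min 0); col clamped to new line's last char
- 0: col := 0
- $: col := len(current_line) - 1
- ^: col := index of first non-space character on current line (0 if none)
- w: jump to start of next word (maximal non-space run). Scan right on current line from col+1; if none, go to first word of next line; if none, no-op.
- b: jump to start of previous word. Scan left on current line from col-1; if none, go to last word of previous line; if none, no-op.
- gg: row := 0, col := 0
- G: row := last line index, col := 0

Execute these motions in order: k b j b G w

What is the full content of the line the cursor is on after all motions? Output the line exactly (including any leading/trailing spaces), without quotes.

Answer: cat leaf

Derivation:
After 1 (k): row=0 col=0 char='r'
After 2 (b): row=0 col=0 char='r'
After 3 (j): row=1 col=0 char='g'
After 4 (b): row=0 col=13 char='f'
After 5 (G): row=4 col=0 char='c'
After 6 (w): row=4 col=4 char='l'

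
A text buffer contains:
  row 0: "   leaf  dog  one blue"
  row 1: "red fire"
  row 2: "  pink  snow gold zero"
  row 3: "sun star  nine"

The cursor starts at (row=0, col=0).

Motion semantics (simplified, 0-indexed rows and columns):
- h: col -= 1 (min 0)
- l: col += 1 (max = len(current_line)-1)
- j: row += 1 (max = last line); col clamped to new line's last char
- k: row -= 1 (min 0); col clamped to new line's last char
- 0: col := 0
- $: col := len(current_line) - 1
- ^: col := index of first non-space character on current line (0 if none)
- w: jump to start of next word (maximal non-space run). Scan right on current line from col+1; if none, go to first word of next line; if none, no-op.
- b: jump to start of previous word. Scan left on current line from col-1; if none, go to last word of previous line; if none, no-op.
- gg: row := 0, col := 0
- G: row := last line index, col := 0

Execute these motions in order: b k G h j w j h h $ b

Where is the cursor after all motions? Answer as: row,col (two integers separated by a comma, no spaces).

After 1 (b): row=0 col=0 char='_'
After 2 (k): row=0 col=0 char='_'
After 3 (G): row=3 col=0 char='s'
After 4 (h): row=3 col=0 char='s'
After 5 (j): row=3 col=0 char='s'
After 6 (w): row=3 col=4 char='s'
After 7 (j): row=3 col=4 char='s'
After 8 (h): row=3 col=3 char='_'
After 9 (h): row=3 col=2 char='n'
After 10 ($): row=3 col=13 char='e'
After 11 (b): row=3 col=10 char='n'

Answer: 3,10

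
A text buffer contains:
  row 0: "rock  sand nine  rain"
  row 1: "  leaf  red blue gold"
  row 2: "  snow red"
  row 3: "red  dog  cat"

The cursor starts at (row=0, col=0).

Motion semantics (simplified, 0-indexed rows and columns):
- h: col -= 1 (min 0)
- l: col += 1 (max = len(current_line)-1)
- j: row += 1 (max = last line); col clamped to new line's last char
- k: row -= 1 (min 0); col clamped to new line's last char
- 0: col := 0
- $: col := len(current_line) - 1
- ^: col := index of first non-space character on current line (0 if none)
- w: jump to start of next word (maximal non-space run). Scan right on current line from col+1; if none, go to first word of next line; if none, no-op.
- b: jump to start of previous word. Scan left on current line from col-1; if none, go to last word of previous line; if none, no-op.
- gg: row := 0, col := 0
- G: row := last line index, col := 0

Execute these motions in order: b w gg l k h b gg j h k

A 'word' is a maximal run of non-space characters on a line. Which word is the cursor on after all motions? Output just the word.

Answer: rock

Derivation:
After 1 (b): row=0 col=0 char='r'
After 2 (w): row=0 col=6 char='s'
After 3 (gg): row=0 col=0 char='r'
After 4 (l): row=0 col=1 char='o'
After 5 (k): row=0 col=1 char='o'
After 6 (h): row=0 col=0 char='r'
After 7 (b): row=0 col=0 char='r'
After 8 (gg): row=0 col=0 char='r'
After 9 (j): row=1 col=0 char='_'
After 10 (h): row=1 col=0 char='_'
After 11 (k): row=0 col=0 char='r'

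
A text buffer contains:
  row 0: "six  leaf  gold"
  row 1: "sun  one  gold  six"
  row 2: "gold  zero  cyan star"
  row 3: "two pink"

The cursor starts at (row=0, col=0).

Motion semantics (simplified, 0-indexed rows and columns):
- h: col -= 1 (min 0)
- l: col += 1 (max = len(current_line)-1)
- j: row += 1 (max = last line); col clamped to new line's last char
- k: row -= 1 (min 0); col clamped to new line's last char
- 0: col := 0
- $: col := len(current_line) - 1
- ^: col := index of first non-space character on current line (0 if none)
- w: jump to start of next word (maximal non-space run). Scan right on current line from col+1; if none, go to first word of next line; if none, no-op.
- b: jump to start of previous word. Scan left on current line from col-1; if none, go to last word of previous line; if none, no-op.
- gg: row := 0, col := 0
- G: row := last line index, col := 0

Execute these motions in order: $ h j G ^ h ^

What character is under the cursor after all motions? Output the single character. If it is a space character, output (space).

After 1 ($): row=0 col=14 char='d'
After 2 (h): row=0 col=13 char='l'
After 3 (j): row=1 col=13 char='d'
After 4 (G): row=3 col=0 char='t'
After 5 (^): row=3 col=0 char='t'
After 6 (h): row=3 col=0 char='t'
After 7 (^): row=3 col=0 char='t'

Answer: t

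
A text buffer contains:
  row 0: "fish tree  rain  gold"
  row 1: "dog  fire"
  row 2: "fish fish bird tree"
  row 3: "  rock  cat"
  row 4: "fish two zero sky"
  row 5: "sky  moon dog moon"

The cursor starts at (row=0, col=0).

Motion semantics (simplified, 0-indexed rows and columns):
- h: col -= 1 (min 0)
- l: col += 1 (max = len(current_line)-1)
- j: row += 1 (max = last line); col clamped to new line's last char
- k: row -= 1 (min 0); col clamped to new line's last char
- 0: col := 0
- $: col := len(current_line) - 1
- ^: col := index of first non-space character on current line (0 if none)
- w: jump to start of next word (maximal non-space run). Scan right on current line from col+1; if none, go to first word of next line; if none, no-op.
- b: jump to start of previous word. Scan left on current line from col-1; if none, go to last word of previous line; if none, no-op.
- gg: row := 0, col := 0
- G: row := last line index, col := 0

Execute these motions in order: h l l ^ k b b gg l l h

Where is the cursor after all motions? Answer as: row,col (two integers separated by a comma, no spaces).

Answer: 0,1

Derivation:
After 1 (h): row=0 col=0 char='f'
After 2 (l): row=0 col=1 char='i'
After 3 (l): row=0 col=2 char='s'
After 4 (^): row=0 col=0 char='f'
After 5 (k): row=0 col=0 char='f'
After 6 (b): row=0 col=0 char='f'
After 7 (b): row=0 col=0 char='f'
After 8 (gg): row=0 col=0 char='f'
After 9 (l): row=0 col=1 char='i'
After 10 (l): row=0 col=2 char='s'
After 11 (h): row=0 col=1 char='i'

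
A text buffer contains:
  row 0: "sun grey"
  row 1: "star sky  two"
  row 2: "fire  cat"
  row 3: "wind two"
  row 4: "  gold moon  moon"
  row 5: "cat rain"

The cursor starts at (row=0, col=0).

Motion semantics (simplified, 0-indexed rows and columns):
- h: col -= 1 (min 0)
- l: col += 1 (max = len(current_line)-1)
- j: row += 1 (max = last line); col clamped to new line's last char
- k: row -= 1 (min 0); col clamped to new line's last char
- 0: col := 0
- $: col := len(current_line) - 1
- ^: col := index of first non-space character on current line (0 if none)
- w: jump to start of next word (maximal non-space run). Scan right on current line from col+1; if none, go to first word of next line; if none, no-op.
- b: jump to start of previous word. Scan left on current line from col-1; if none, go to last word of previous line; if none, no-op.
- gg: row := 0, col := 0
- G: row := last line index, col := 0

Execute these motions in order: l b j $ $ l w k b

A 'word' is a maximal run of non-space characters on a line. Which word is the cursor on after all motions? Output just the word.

Answer: grey

Derivation:
After 1 (l): row=0 col=1 char='u'
After 2 (b): row=0 col=0 char='s'
After 3 (j): row=1 col=0 char='s'
After 4 ($): row=1 col=12 char='o'
After 5 ($): row=1 col=12 char='o'
After 6 (l): row=1 col=12 char='o'
After 7 (w): row=2 col=0 char='f'
After 8 (k): row=1 col=0 char='s'
After 9 (b): row=0 col=4 char='g'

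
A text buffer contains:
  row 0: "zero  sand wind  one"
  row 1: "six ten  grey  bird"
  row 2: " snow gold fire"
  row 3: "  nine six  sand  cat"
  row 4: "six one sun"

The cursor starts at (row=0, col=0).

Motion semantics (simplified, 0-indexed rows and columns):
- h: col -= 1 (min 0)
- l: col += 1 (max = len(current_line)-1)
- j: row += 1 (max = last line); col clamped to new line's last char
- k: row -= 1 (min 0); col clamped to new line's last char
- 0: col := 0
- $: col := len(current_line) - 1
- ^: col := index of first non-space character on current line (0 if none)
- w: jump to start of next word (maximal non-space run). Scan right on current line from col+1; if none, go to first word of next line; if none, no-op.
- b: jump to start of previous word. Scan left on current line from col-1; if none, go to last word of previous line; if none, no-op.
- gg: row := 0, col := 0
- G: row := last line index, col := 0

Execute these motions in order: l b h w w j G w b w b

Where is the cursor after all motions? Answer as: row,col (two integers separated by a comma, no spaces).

After 1 (l): row=0 col=1 char='e'
After 2 (b): row=0 col=0 char='z'
After 3 (h): row=0 col=0 char='z'
After 4 (w): row=0 col=6 char='s'
After 5 (w): row=0 col=11 char='w'
After 6 (j): row=1 col=11 char='e'
After 7 (G): row=4 col=0 char='s'
After 8 (w): row=4 col=4 char='o'
After 9 (b): row=4 col=0 char='s'
After 10 (w): row=4 col=4 char='o'
After 11 (b): row=4 col=0 char='s'

Answer: 4,0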